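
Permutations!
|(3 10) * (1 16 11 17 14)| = 10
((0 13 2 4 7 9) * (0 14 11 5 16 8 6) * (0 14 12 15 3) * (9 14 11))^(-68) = ((0 13 2 4 7 14 9 12 15 3)(5 16 8 6 11))^(-68) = (0 2 7 9 15)(3 13 4 14 12)(5 8 11 16 6)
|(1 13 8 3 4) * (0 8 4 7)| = 12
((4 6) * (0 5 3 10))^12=((0 5 3 10)(4 6))^12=(10)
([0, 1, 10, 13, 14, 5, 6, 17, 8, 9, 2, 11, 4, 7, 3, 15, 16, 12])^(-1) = (2 10)(3 14 4 12 17 7 13)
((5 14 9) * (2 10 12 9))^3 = ((2 10 12 9 5 14))^3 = (2 9)(5 10)(12 14)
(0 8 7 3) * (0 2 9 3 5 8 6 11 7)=[6, 1, 9, 2, 4, 8, 11, 5, 0, 3, 10, 7]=(0 6 11 7 5 8)(2 9 3)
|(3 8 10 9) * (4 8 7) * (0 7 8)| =|(0 7 4)(3 8 10 9)| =12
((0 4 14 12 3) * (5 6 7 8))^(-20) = ((0 4 14 12 3)(5 6 7 8))^(-20) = (14)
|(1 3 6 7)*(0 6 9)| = |(0 6 7 1 3 9)| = 6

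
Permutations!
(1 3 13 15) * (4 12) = (1 3 13 15)(4 12) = [0, 3, 2, 13, 12, 5, 6, 7, 8, 9, 10, 11, 4, 15, 14, 1]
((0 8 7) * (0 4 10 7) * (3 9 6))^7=((0 8)(3 9 6)(4 10 7))^7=(0 8)(3 9 6)(4 10 7)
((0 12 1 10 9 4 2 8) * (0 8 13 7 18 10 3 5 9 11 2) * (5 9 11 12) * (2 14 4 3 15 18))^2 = ((0 5 11 14 4)(1 15 18 10 12)(2 13 7)(3 9))^2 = (0 11 4 5 14)(1 18 12 15 10)(2 7 13)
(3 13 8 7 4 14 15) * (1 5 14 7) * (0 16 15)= [16, 5, 2, 13, 7, 14, 6, 4, 1, 9, 10, 11, 12, 8, 0, 3, 15]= (0 16 15 3 13 8 1 5 14)(4 7)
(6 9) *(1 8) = (1 8)(6 9) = [0, 8, 2, 3, 4, 5, 9, 7, 1, 6]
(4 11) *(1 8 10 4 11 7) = [0, 8, 2, 3, 7, 5, 6, 1, 10, 9, 4, 11] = (11)(1 8 10 4 7)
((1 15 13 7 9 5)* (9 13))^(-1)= (1 5 9 15)(7 13)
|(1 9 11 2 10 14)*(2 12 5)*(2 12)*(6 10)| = 14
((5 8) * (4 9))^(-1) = ((4 9)(5 8))^(-1) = (4 9)(5 8)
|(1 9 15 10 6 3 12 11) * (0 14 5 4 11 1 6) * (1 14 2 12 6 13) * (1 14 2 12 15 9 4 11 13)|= |(0 12 2 15 10)(1 4 13 14 5 11)(3 6)|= 30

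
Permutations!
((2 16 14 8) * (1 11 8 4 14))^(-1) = (1 16 2 8 11)(4 14) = ((1 11 8 2 16)(4 14))^(-1)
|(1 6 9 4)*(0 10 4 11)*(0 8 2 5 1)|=|(0 10 4)(1 6 9 11 8 2 5)|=21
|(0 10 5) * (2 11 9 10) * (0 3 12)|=|(0 2 11 9 10 5 3 12)|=8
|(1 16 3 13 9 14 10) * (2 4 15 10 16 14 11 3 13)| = |(1 14 16 13 9 11 3 2 4 15 10)| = 11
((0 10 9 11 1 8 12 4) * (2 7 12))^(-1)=((0 10 9 11 1 8 2 7 12 4))^(-1)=(0 4 12 7 2 8 1 11 9 10)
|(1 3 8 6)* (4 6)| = |(1 3 8 4 6)| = 5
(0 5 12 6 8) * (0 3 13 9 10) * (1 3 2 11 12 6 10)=[5, 3, 11, 13, 4, 6, 8, 7, 2, 1, 0, 12, 10, 9]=(0 5 6 8 2 11 12 10)(1 3 13 9)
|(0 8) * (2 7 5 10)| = 4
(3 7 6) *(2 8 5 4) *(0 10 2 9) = [10, 1, 8, 7, 9, 4, 3, 6, 5, 0, 2] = (0 10 2 8 5 4 9)(3 7 6)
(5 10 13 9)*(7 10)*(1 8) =(1 8)(5 7 10 13 9) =[0, 8, 2, 3, 4, 7, 6, 10, 1, 5, 13, 11, 12, 9]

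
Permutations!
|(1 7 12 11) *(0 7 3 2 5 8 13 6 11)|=|(0 7 12)(1 3 2 5 8 13 6 11)|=24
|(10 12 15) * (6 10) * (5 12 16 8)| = |(5 12 15 6 10 16 8)| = 7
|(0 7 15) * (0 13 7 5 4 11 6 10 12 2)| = |(0 5 4 11 6 10 12 2)(7 15 13)| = 24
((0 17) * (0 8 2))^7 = (0 2 8 17)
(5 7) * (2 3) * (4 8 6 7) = [0, 1, 3, 2, 8, 4, 7, 5, 6] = (2 3)(4 8 6 7 5)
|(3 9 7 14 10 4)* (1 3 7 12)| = 4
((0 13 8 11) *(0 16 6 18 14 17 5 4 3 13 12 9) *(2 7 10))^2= (0 9 12)(2 10 7)(3 8 16 18 17 4 13 11 6 14 5)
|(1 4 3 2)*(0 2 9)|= 6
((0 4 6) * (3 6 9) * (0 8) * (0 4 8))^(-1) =(0 6 3 9 4 8)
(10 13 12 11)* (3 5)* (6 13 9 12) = (3 5)(6 13)(9 12 11 10) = [0, 1, 2, 5, 4, 3, 13, 7, 8, 12, 9, 10, 11, 6]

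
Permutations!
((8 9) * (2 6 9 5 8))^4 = (2 6 9)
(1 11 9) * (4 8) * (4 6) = (1 11 9)(4 8 6) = [0, 11, 2, 3, 8, 5, 4, 7, 6, 1, 10, 9]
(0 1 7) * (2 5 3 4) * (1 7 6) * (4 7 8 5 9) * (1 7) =[8, 6, 9, 1, 2, 3, 7, 0, 5, 4] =(0 8 5 3 1 6 7)(2 9 4)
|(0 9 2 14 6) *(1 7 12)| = 15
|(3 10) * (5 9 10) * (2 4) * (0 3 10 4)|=|(10)(0 3 5 9 4 2)|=6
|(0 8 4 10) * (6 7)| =|(0 8 4 10)(6 7)| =4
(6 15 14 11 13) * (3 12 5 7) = (3 12 5 7)(6 15 14 11 13) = [0, 1, 2, 12, 4, 7, 15, 3, 8, 9, 10, 13, 5, 6, 11, 14]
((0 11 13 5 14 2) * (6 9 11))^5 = ((0 6 9 11 13 5 14 2))^5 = (0 5 9 2 13 6 14 11)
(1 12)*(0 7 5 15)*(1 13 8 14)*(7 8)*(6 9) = (0 8 14 1 12 13 7 5 15)(6 9) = [8, 12, 2, 3, 4, 15, 9, 5, 14, 6, 10, 11, 13, 7, 1, 0]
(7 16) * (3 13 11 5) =(3 13 11 5)(7 16) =[0, 1, 2, 13, 4, 3, 6, 16, 8, 9, 10, 5, 12, 11, 14, 15, 7]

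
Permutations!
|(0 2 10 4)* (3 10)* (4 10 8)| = 5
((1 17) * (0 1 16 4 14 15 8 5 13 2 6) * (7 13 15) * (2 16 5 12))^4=((0 1 17 5 15 8 12 2 6)(4 14 7 13 16))^4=(0 15 6 5 2 17 12 1 8)(4 16 13 7 14)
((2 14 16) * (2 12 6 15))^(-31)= (2 15 6 12 16 14)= ((2 14 16 12 6 15))^(-31)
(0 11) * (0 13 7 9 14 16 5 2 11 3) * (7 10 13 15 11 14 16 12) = (0 3)(2 14 12 7 9 16 5)(10 13)(11 15) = [3, 1, 14, 0, 4, 2, 6, 9, 8, 16, 13, 15, 7, 10, 12, 11, 5]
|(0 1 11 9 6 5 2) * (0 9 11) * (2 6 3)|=|(11)(0 1)(2 9 3)(5 6)|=6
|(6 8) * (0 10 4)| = |(0 10 4)(6 8)| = 6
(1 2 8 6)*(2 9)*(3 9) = [0, 3, 8, 9, 4, 5, 1, 7, 6, 2] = (1 3 9 2 8 6)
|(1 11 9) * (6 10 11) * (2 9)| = |(1 6 10 11 2 9)| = 6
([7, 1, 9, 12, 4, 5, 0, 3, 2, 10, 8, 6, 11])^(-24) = (12)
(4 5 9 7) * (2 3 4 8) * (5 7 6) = (2 3 4 7 8)(5 9 6) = [0, 1, 3, 4, 7, 9, 5, 8, 2, 6]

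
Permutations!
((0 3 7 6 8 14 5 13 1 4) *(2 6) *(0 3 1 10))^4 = ((0 1 4 3 7 2 6 8 14 5 13 10))^4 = (0 7 14)(1 2 5)(3 8 10)(4 6 13)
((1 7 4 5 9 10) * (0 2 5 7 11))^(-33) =((0 2 5 9 10 1 11)(4 7))^(-33) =(0 5 10 11 2 9 1)(4 7)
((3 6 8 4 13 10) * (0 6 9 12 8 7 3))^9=((0 6 7 3 9 12 8 4 13 10))^9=(0 10 13 4 8 12 9 3 7 6)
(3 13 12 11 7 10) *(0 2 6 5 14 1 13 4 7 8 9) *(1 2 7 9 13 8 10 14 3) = (0 7 14 2 6 5 3 4 9)(1 8 13 12 11 10) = [7, 8, 6, 4, 9, 3, 5, 14, 13, 0, 1, 10, 11, 12, 2]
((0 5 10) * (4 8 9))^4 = (0 5 10)(4 8 9)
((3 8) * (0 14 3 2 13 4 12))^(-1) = (0 12 4 13 2 8 3 14)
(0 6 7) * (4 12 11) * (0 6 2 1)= (0 2 1)(4 12 11)(6 7)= [2, 0, 1, 3, 12, 5, 7, 6, 8, 9, 10, 4, 11]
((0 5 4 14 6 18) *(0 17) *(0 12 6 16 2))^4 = (18)(0 16 4)(2 14 5) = ((0 5 4 14 16 2)(6 18 17 12))^4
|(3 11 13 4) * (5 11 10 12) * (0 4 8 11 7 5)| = 30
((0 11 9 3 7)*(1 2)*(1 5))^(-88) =(0 9 7 11 3)(1 5 2)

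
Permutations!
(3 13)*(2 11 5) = (2 11 5)(3 13) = [0, 1, 11, 13, 4, 2, 6, 7, 8, 9, 10, 5, 12, 3]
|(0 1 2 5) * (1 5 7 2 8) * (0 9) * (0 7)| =|(0 5 9 7 2)(1 8)| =10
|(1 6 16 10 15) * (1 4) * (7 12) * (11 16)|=|(1 6 11 16 10 15 4)(7 12)|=14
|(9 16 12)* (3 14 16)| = 5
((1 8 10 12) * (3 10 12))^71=(1 12 8)(3 10)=((1 8 12)(3 10))^71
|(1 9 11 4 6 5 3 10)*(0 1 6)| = |(0 1 9 11 4)(3 10 6 5)| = 20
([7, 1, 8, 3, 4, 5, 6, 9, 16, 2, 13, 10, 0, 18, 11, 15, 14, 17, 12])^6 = (0 14)(2 13)(7 11)(8 18)(9 10)(12 16)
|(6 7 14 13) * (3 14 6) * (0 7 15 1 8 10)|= 21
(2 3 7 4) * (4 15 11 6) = [0, 1, 3, 7, 2, 5, 4, 15, 8, 9, 10, 6, 12, 13, 14, 11] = (2 3 7 15 11 6 4)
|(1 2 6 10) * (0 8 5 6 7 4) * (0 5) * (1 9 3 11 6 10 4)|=|(0 8)(1 2 7)(3 11 6 4 5 10 9)|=42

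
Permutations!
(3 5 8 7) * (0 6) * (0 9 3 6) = (3 5 8 7 6 9) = [0, 1, 2, 5, 4, 8, 9, 6, 7, 3]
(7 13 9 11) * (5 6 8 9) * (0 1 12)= (0 1 12)(5 6 8 9 11 7 13)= [1, 12, 2, 3, 4, 6, 8, 13, 9, 11, 10, 7, 0, 5]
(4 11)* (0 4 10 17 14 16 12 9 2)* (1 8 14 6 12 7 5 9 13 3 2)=(0 4 11 10 17 6 12 13 3 2)(1 8 14 16 7 5 9)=[4, 8, 0, 2, 11, 9, 12, 5, 14, 1, 17, 10, 13, 3, 16, 15, 7, 6]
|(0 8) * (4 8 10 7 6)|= |(0 10 7 6 4 8)|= 6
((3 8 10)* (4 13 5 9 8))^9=((3 4 13 5 9 8 10))^9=(3 13 9 10 4 5 8)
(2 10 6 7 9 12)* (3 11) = (2 10 6 7 9 12)(3 11) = [0, 1, 10, 11, 4, 5, 7, 9, 8, 12, 6, 3, 2]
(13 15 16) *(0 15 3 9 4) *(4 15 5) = (0 5 4)(3 9 15 16 13) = [5, 1, 2, 9, 0, 4, 6, 7, 8, 15, 10, 11, 12, 3, 14, 16, 13]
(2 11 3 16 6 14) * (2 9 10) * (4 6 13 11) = (2 4 6 14 9 10)(3 16 13 11) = [0, 1, 4, 16, 6, 5, 14, 7, 8, 10, 2, 3, 12, 11, 9, 15, 13]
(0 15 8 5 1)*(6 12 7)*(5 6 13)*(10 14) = (0 15 8 6 12 7 13 5 1)(10 14) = [15, 0, 2, 3, 4, 1, 12, 13, 6, 9, 14, 11, 7, 5, 10, 8]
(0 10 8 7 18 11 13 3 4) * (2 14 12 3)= [10, 1, 14, 4, 0, 5, 6, 18, 7, 9, 8, 13, 3, 2, 12, 15, 16, 17, 11]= (0 10 8 7 18 11 13 2 14 12 3 4)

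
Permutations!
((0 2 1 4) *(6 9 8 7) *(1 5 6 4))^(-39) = (0 2 5 6 9 8 7 4)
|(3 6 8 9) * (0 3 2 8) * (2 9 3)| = |(9)(0 2 8 3 6)| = 5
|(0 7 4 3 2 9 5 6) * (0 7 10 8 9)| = 10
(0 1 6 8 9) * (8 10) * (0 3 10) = (0 1 6)(3 10 8 9) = [1, 6, 2, 10, 4, 5, 0, 7, 9, 3, 8]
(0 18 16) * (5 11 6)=[18, 1, 2, 3, 4, 11, 5, 7, 8, 9, 10, 6, 12, 13, 14, 15, 0, 17, 16]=(0 18 16)(5 11 6)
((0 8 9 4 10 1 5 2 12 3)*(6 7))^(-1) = ((0 8 9 4 10 1 5 2 12 3)(6 7))^(-1) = (0 3 12 2 5 1 10 4 9 8)(6 7)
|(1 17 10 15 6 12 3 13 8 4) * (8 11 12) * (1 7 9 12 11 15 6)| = |(1 17 10 6 8 4 7 9 12 3 13 15)| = 12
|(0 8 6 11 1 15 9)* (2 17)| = |(0 8 6 11 1 15 9)(2 17)| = 14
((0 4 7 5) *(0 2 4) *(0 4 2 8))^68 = (0 5 4 8 7)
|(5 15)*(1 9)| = 2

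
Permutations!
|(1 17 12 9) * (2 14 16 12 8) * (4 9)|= 9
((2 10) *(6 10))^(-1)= ((2 6 10))^(-1)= (2 10 6)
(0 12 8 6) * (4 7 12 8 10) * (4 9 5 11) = (0 8 6)(4 7 12 10 9 5 11) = [8, 1, 2, 3, 7, 11, 0, 12, 6, 5, 9, 4, 10]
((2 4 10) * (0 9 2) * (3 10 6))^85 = (0 9 2 4 6 3 10)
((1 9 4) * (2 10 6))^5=((1 9 4)(2 10 6))^5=(1 4 9)(2 6 10)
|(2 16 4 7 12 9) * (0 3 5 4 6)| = |(0 3 5 4 7 12 9 2 16 6)| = 10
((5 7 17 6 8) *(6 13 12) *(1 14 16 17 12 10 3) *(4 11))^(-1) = (1 3 10 13 17 16 14)(4 11)(5 8 6 12 7)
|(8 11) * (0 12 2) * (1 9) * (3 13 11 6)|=|(0 12 2)(1 9)(3 13 11 8 6)|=30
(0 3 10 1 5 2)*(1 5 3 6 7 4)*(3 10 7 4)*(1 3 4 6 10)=(0 10 5 2)(3 7 4)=[10, 1, 0, 7, 3, 2, 6, 4, 8, 9, 5]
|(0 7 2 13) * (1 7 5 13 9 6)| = |(0 5 13)(1 7 2 9 6)| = 15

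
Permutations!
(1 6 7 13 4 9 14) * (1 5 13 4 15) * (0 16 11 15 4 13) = [16, 6, 2, 3, 9, 0, 7, 13, 8, 14, 10, 15, 12, 4, 5, 1, 11] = (0 16 11 15 1 6 7 13 4 9 14 5)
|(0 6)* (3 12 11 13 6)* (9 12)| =|(0 3 9 12 11 13 6)| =7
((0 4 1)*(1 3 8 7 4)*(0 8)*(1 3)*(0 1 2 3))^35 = ((1 8 7 4 2 3))^35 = (1 3 2 4 7 8)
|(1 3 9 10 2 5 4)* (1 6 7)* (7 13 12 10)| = |(1 3 9 7)(2 5 4 6 13 12 10)| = 28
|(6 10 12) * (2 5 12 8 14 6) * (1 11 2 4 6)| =10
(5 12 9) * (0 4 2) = (0 4 2)(5 12 9) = [4, 1, 0, 3, 2, 12, 6, 7, 8, 5, 10, 11, 9]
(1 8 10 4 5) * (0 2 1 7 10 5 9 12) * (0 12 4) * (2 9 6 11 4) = [9, 8, 1, 3, 6, 7, 11, 10, 5, 2, 0, 4, 12] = (12)(0 9 2 1 8 5 7 10)(4 6 11)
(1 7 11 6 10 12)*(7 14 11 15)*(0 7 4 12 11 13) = (0 7 15 4 12 1 14 13)(6 10 11) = [7, 14, 2, 3, 12, 5, 10, 15, 8, 9, 11, 6, 1, 0, 13, 4]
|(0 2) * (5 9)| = |(0 2)(5 9)| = 2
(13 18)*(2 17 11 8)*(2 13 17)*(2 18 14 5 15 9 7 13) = (2 18 17 11 8)(5 15 9 7 13 14) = [0, 1, 18, 3, 4, 15, 6, 13, 2, 7, 10, 8, 12, 14, 5, 9, 16, 11, 17]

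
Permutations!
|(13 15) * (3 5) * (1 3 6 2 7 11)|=14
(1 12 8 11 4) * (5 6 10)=(1 12 8 11 4)(5 6 10)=[0, 12, 2, 3, 1, 6, 10, 7, 11, 9, 5, 4, 8]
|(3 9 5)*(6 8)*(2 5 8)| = 6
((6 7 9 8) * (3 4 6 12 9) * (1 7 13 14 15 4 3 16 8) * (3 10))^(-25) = (1 9 12 8 16 7)(3 10)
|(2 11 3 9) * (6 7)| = |(2 11 3 9)(6 7)| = 4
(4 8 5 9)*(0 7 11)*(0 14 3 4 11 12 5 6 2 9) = (0 7 12 5)(2 9 11 14 3 4 8 6) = [7, 1, 9, 4, 8, 0, 2, 12, 6, 11, 10, 14, 5, 13, 3]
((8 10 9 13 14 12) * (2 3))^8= (8 9 14)(10 13 12)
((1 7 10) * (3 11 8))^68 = ((1 7 10)(3 11 8))^68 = (1 10 7)(3 8 11)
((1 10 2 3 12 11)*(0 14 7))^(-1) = (0 7 14)(1 11 12 3 2 10)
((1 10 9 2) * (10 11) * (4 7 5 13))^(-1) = ((1 11 10 9 2)(4 7 5 13))^(-1) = (1 2 9 10 11)(4 13 5 7)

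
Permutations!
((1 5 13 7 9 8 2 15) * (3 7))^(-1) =(1 15 2 8 9 7 3 13 5)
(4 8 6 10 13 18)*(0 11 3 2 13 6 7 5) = [11, 1, 13, 2, 8, 0, 10, 5, 7, 9, 6, 3, 12, 18, 14, 15, 16, 17, 4] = (0 11 3 2 13 18 4 8 7 5)(6 10)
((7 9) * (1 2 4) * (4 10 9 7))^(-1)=(1 4 9 10 2)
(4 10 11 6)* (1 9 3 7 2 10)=(1 9 3 7 2 10 11 6 4)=[0, 9, 10, 7, 1, 5, 4, 2, 8, 3, 11, 6]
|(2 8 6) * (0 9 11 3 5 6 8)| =7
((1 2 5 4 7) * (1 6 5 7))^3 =((1 2 7 6 5 4))^3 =(1 6)(2 5)(4 7)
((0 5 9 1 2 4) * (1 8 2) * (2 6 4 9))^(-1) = ((0 5 2 9 8 6 4))^(-1) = (0 4 6 8 9 2 5)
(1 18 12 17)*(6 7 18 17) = (1 17)(6 7 18 12) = [0, 17, 2, 3, 4, 5, 7, 18, 8, 9, 10, 11, 6, 13, 14, 15, 16, 1, 12]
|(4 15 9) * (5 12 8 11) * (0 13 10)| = |(0 13 10)(4 15 9)(5 12 8 11)| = 12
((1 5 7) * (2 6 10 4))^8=((1 5 7)(2 6 10 4))^8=(10)(1 7 5)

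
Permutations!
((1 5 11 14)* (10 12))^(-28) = (14)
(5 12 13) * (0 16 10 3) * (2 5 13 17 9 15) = (0 16 10 3)(2 5 12 17 9 15) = [16, 1, 5, 0, 4, 12, 6, 7, 8, 15, 3, 11, 17, 13, 14, 2, 10, 9]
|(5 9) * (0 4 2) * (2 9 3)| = 6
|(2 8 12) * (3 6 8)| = 5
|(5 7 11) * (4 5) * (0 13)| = 4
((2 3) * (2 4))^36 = (4)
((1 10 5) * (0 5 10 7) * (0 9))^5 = (10)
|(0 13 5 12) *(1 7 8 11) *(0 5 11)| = |(0 13 11 1 7 8)(5 12)| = 6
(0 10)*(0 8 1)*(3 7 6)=(0 10 8 1)(3 7 6)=[10, 0, 2, 7, 4, 5, 3, 6, 1, 9, 8]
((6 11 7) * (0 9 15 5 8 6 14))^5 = ((0 9 15 5 8 6 11 7 14))^5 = (0 6 9 11 15 7 5 14 8)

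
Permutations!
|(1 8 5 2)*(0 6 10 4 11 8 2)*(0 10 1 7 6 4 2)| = |(0 4 11 8 5 10 2 7 6 1)| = 10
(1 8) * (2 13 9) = (1 8)(2 13 9) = [0, 8, 13, 3, 4, 5, 6, 7, 1, 2, 10, 11, 12, 9]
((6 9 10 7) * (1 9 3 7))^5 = (1 10 9)(3 6 7)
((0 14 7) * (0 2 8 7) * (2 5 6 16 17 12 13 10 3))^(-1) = ((0 14)(2 8 7 5 6 16 17 12 13 10 3))^(-1) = (0 14)(2 3 10 13 12 17 16 6 5 7 8)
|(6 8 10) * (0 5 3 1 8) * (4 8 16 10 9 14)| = 28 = |(0 5 3 1 16 10 6)(4 8 9 14)|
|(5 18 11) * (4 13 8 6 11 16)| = |(4 13 8 6 11 5 18 16)| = 8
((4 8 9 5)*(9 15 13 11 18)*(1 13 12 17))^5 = (1 5 17 9 12 18 15 11 8 13 4)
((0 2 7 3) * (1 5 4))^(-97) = (0 3 7 2)(1 4 5)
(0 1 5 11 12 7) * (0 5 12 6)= [1, 12, 2, 3, 4, 11, 0, 5, 8, 9, 10, 6, 7]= (0 1 12 7 5 11 6)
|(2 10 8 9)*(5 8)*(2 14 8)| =|(2 10 5)(8 9 14)| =3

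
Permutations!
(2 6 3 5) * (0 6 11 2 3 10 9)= [6, 1, 11, 5, 4, 3, 10, 7, 8, 0, 9, 2]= (0 6 10 9)(2 11)(3 5)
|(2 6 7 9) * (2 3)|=5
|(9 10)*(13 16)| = |(9 10)(13 16)| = 2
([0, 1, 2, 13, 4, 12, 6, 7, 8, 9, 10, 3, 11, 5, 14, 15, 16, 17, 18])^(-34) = [0, 1, 2, 13, 4, 12, 6, 7, 8, 9, 10, 3, 11, 5, 14, 15, 16, 17, 18]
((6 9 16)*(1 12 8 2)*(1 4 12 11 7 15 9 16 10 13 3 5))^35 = (1 5 3 13 10 9 15 7 11)(2 8 12 4)(6 16)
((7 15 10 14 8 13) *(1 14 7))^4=((1 14 8 13)(7 15 10))^4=(7 15 10)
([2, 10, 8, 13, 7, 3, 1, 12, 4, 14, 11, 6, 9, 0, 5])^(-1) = (0 13 3 5 14 9 12 7 4 8 2)(1 6 11 10)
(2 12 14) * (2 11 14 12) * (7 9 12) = (7 9 12)(11 14) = [0, 1, 2, 3, 4, 5, 6, 9, 8, 12, 10, 14, 7, 13, 11]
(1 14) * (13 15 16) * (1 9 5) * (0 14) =(0 14 9 5 1)(13 15 16) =[14, 0, 2, 3, 4, 1, 6, 7, 8, 5, 10, 11, 12, 15, 9, 16, 13]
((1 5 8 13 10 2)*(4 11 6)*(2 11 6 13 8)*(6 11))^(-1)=((1 5 2)(4 11 13 10 6))^(-1)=(1 2 5)(4 6 10 13 11)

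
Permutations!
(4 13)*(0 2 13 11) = (0 2 13 4 11) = [2, 1, 13, 3, 11, 5, 6, 7, 8, 9, 10, 0, 12, 4]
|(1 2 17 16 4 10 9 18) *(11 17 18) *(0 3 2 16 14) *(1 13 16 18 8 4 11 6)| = 15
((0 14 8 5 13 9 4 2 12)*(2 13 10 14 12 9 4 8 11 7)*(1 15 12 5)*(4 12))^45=(0 14 2 1 13 5 11 9 15 12 10 7 8 4)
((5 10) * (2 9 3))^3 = (5 10)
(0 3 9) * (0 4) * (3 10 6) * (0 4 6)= [10, 1, 2, 9, 4, 5, 3, 7, 8, 6, 0]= (0 10)(3 9 6)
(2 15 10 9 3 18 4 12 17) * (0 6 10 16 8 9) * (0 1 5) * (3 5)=[6, 3, 15, 18, 12, 0, 10, 7, 9, 5, 1, 11, 17, 13, 14, 16, 8, 2, 4]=(0 6 10 1 3 18 4 12 17 2 15 16 8 9 5)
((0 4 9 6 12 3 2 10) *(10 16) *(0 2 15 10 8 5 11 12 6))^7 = (0 4 9)(2 15 12 5 16 10 3 11 8)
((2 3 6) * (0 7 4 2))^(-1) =((0 7 4 2 3 6))^(-1) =(0 6 3 2 4 7)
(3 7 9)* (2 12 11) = (2 12 11)(3 7 9) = [0, 1, 12, 7, 4, 5, 6, 9, 8, 3, 10, 2, 11]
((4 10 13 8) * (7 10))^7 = (4 10 8 7 13)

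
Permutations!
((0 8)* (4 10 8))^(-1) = (0 8 10 4)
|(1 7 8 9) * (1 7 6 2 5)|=12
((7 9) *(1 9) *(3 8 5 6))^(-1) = (1 7 9)(3 6 5 8) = ((1 9 7)(3 8 5 6))^(-1)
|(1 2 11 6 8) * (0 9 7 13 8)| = 9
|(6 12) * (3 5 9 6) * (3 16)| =6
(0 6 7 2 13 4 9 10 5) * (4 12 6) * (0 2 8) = (0 4 9 10 5 2 13 12 6 7 8) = [4, 1, 13, 3, 9, 2, 7, 8, 0, 10, 5, 11, 6, 12]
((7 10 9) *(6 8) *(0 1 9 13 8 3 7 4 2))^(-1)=((0 1 9 4 2)(3 7 10 13 8 6))^(-1)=(0 2 4 9 1)(3 6 8 13 10 7)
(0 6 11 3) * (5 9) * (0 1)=(0 6 11 3 1)(5 9)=[6, 0, 2, 1, 4, 9, 11, 7, 8, 5, 10, 3]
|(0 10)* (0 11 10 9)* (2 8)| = |(0 9)(2 8)(10 11)| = 2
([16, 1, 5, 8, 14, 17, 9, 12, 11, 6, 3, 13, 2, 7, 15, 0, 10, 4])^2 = [10, 1, 17, 11, 15, 4, 6, 2, 13, 9, 8, 7, 5, 12, 0, 16, 3, 14]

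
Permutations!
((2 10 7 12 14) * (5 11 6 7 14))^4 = (2 10 14)(5 12 7 6 11)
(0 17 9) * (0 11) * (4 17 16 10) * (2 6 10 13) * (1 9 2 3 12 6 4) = (0 16 13 3 12 6 10 1 9 11)(2 4 17) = [16, 9, 4, 12, 17, 5, 10, 7, 8, 11, 1, 0, 6, 3, 14, 15, 13, 2]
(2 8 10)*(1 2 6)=(1 2 8 10 6)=[0, 2, 8, 3, 4, 5, 1, 7, 10, 9, 6]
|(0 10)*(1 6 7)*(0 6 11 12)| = |(0 10 6 7 1 11 12)| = 7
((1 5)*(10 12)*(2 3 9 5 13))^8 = ((1 13 2 3 9 5)(10 12))^8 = (1 2 9)(3 5 13)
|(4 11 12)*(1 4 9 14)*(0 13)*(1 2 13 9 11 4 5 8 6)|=20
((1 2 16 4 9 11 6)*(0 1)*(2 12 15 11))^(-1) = (0 6 11 15 12 1)(2 9 4 16)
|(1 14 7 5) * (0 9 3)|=|(0 9 3)(1 14 7 5)|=12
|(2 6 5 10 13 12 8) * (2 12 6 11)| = 4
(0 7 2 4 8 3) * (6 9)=(0 7 2 4 8 3)(6 9)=[7, 1, 4, 0, 8, 5, 9, 2, 3, 6]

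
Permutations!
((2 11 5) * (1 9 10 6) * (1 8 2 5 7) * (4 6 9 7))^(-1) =(1 7)(2 8 6 4 11)(9 10)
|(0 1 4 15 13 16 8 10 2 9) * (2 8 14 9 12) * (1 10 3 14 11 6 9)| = 26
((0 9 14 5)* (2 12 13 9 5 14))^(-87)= ((14)(0 5)(2 12 13 9))^(-87)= (14)(0 5)(2 12 13 9)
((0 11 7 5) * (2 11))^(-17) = ((0 2 11 7 5))^(-17) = (0 7 2 5 11)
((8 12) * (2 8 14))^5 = ((2 8 12 14))^5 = (2 8 12 14)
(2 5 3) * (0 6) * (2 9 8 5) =(0 6)(3 9 8 5) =[6, 1, 2, 9, 4, 3, 0, 7, 5, 8]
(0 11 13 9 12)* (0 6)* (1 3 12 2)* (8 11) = (0 8 11 13 9 2 1 3 12 6) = [8, 3, 1, 12, 4, 5, 0, 7, 11, 2, 10, 13, 6, 9]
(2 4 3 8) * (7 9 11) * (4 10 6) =(2 10 6 4 3 8)(7 9 11) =[0, 1, 10, 8, 3, 5, 4, 9, 2, 11, 6, 7]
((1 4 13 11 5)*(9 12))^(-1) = ((1 4 13 11 5)(9 12))^(-1) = (1 5 11 13 4)(9 12)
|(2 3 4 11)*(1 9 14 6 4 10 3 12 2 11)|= |(1 9 14 6 4)(2 12)(3 10)|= 10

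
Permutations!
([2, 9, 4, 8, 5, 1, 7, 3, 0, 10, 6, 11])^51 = [6, 0, 7, 9, 3, 8, 5, 1, 10, 2, 4, 11]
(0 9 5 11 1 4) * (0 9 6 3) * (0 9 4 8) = (0 6 3 9 5 11 1 8) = [6, 8, 2, 9, 4, 11, 3, 7, 0, 5, 10, 1]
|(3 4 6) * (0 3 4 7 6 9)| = |(0 3 7 6 4 9)| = 6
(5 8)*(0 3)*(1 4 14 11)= (0 3)(1 4 14 11)(5 8)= [3, 4, 2, 0, 14, 8, 6, 7, 5, 9, 10, 1, 12, 13, 11]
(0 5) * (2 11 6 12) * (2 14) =(0 5)(2 11 6 12 14) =[5, 1, 11, 3, 4, 0, 12, 7, 8, 9, 10, 6, 14, 13, 2]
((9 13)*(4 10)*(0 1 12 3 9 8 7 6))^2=(0 12 9 8 6 1 3 13 7)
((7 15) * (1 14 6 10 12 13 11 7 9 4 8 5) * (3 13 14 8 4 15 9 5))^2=(1 3 11 9 5 8 13 7 15)(6 12)(10 14)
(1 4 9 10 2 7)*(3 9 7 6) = (1 4 7)(2 6 3 9 10) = [0, 4, 6, 9, 7, 5, 3, 1, 8, 10, 2]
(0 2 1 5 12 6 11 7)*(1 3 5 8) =(0 2 3 5 12 6 11 7)(1 8) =[2, 8, 3, 5, 4, 12, 11, 0, 1, 9, 10, 7, 6]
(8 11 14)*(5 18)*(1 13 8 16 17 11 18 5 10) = (1 13 8 18 10)(11 14 16 17) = [0, 13, 2, 3, 4, 5, 6, 7, 18, 9, 1, 14, 12, 8, 16, 15, 17, 11, 10]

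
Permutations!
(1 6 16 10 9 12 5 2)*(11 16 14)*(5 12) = (1 6 14 11 16 10 9 5 2) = [0, 6, 1, 3, 4, 2, 14, 7, 8, 5, 9, 16, 12, 13, 11, 15, 10]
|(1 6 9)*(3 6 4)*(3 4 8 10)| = |(1 8 10 3 6 9)| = 6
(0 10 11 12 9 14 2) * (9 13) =(0 10 11 12 13 9 14 2) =[10, 1, 0, 3, 4, 5, 6, 7, 8, 14, 11, 12, 13, 9, 2]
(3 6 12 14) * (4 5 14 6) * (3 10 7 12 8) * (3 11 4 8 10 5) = (3 8 11 4)(5 14)(6 10 7 12) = [0, 1, 2, 8, 3, 14, 10, 12, 11, 9, 7, 4, 6, 13, 5]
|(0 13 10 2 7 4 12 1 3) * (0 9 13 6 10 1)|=|(0 6 10 2 7 4 12)(1 3 9 13)|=28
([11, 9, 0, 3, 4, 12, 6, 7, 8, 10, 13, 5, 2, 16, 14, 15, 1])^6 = (0 11 5 12 2)(1 9 10 13 16)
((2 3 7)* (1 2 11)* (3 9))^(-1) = (1 11 7 3 9 2)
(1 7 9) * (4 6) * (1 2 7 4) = [0, 4, 7, 3, 6, 5, 1, 9, 8, 2] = (1 4 6)(2 7 9)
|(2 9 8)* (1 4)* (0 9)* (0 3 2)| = |(0 9 8)(1 4)(2 3)| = 6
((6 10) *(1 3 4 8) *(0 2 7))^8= ((0 2 7)(1 3 4 8)(6 10))^8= (10)(0 7 2)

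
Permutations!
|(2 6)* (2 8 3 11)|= 5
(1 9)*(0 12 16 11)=(0 12 16 11)(1 9)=[12, 9, 2, 3, 4, 5, 6, 7, 8, 1, 10, 0, 16, 13, 14, 15, 11]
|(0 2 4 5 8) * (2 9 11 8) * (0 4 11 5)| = |(0 9 5 2 11 8 4)| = 7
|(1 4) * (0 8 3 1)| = |(0 8 3 1 4)| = 5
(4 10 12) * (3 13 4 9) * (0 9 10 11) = [9, 1, 2, 13, 11, 5, 6, 7, 8, 3, 12, 0, 10, 4] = (0 9 3 13 4 11)(10 12)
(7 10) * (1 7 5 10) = (1 7)(5 10) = [0, 7, 2, 3, 4, 10, 6, 1, 8, 9, 5]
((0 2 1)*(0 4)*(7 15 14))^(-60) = ((0 2 1 4)(7 15 14))^(-60) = (15)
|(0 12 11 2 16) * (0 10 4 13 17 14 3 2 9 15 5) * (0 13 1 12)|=|(1 12 11 9 15 5 13 17 14 3 2 16 10 4)|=14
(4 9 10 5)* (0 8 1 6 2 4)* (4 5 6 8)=(0 4 9 10 6 2 5)(1 8)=[4, 8, 5, 3, 9, 0, 2, 7, 1, 10, 6]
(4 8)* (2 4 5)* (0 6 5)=(0 6 5 2 4 8)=[6, 1, 4, 3, 8, 2, 5, 7, 0]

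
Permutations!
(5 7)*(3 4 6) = (3 4 6)(5 7) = [0, 1, 2, 4, 6, 7, 3, 5]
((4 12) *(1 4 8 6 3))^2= (1 12 6)(3 4 8)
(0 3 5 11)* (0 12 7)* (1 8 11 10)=(0 3 5 10 1 8 11 12 7)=[3, 8, 2, 5, 4, 10, 6, 0, 11, 9, 1, 12, 7]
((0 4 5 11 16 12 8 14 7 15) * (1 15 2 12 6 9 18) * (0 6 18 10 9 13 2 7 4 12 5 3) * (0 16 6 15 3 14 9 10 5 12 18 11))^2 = (0 1 16 6 2 8 5 18 3 11 13 12 9)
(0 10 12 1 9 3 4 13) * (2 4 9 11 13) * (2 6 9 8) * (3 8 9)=(0 10 12 1 11 13)(2 4 6 3 9 8)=[10, 11, 4, 9, 6, 5, 3, 7, 2, 8, 12, 13, 1, 0]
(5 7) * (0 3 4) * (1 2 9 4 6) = (0 3 6 1 2 9 4)(5 7) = [3, 2, 9, 6, 0, 7, 1, 5, 8, 4]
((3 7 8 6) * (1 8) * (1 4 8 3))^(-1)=((1 3 7 4 8 6))^(-1)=(1 6 8 4 7 3)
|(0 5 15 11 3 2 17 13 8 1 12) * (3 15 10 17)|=|(0 5 10 17 13 8 1 12)(2 3)(11 15)|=8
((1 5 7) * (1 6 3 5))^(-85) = (3 6 7 5)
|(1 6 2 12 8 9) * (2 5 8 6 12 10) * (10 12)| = 8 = |(1 10 2 12 6 5 8 9)|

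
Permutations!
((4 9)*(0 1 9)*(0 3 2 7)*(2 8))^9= (0 1 9 4 3 8 2 7)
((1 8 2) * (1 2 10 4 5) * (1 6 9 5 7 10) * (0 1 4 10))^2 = (10)(0 8 7 1 4)(5 9 6)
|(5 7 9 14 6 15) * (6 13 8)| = 8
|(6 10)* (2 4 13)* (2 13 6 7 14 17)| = |(2 4 6 10 7 14 17)| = 7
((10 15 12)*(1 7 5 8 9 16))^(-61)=((1 7 5 8 9 16)(10 15 12))^(-61)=(1 16 9 8 5 7)(10 12 15)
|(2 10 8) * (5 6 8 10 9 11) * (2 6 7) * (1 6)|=15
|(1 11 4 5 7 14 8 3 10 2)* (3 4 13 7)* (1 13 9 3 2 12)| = 42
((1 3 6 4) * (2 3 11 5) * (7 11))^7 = (1 4 6 3 2 5 11 7) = ((1 7 11 5 2 3 6 4))^7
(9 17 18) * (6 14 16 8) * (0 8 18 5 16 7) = (0 8 6 14 7)(5 16 18 9 17) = [8, 1, 2, 3, 4, 16, 14, 0, 6, 17, 10, 11, 12, 13, 7, 15, 18, 5, 9]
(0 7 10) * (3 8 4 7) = (0 3 8 4 7 10) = [3, 1, 2, 8, 7, 5, 6, 10, 4, 9, 0]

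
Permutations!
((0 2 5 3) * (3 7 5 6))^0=(7)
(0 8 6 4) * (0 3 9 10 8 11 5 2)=(0 11 5 2)(3 9 10 8 6 4)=[11, 1, 0, 9, 3, 2, 4, 7, 6, 10, 8, 5]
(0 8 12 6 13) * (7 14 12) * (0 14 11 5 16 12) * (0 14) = [8, 1, 2, 3, 4, 16, 13, 11, 7, 9, 10, 5, 6, 0, 14, 15, 12] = (0 8 7 11 5 16 12 6 13)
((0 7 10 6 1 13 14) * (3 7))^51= (0 10 13 3 6 14 7 1)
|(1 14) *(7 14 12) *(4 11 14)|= 6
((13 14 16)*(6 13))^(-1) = ((6 13 14 16))^(-1) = (6 16 14 13)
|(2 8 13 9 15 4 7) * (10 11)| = 14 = |(2 8 13 9 15 4 7)(10 11)|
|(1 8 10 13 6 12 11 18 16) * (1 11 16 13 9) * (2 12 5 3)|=|(1 8 10 9)(2 12 16 11 18 13 6 5 3)|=36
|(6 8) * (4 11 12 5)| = |(4 11 12 5)(6 8)| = 4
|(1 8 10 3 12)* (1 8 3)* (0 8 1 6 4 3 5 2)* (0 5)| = |(0 8 10 6 4 3 12 1)(2 5)| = 8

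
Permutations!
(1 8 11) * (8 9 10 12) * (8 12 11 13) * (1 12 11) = [0, 9, 2, 3, 4, 5, 6, 7, 13, 10, 1, 12, 11, 8] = (1 9 10)(8 13)(11 12)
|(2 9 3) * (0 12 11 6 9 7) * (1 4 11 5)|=|(0 12 5 1 4 11 6 9 3 2 7)|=11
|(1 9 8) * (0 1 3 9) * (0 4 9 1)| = |(1 4 9 8 3)| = 5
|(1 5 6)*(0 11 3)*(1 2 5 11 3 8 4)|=|(0 3)(1 11 8 4)(2 5 6)|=12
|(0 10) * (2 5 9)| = |(0 10)(2 5 9)| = 6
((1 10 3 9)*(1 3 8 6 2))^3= (1 6 10 2 8)(3 9)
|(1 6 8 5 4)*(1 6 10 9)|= |(1 10 9)(4 6 8 5)|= 12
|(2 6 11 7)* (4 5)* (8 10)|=4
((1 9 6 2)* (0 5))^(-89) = (0 5)(1 2 6 9)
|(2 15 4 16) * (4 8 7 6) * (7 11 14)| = 9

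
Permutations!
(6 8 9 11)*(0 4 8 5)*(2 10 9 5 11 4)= (0 2 10 9 4 8 5)(6 11)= [2, 1, 10, 3, 8, 0, 11, 7, 5, 4, 9, 6]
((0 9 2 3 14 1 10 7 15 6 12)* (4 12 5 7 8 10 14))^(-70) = ((0 9 2 3 4 12)(1 14)(5 7 15 6)(8 10))^(-70) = (0 2 4)(3 12 9)(5 15)(6 7)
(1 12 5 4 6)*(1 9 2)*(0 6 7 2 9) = [6, 12, 1, 3, 7, 4, 0, 2, 8, 9, 10, 11, 5] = (0 6)(1 12 5 4 7 2)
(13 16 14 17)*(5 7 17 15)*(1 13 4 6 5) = [0, 13, 2, 3, 6, 7, 5, 17, 8, 9, 10, 11, 12, 16, 15, 1, 14, 4] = (1 13 16 14 15)(4 6 5 7 17)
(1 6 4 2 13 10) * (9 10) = [0, 6, 13, 3, 2, 5, 4, 7, 8, 10, 1, 11, 12, 9] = (1 6 4 2 13 9 10)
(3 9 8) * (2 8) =[0, 1, 8, 9, 4, 5, 6, 7, 3, 2] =(2 8 3 9)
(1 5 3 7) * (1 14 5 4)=(1 4)(3 7 14 5)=[0, 4, 2, 7, 1, 3, 6, 14, 8, 9, 10, 11, 12, 13, 5]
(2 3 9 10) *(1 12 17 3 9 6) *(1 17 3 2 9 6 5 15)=[0, 12, 6, 5, 4, 15, 17, 7, 8, 10, 9, 11, 3, 13, 14, 1, 16, 2]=(1 12 3 5 15)(2 6 17)(9 10)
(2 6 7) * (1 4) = (1 4)(2 6 7) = [0, 4, 6, 3, 1, 5, 7, 2]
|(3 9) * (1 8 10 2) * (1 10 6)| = |(1 8 6)(2 10)(3 9)| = 6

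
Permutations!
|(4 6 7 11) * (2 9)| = 4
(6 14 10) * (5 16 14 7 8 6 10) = [0, 1, 2, 3, 4, 16, 7, 8, 6, 9, 10, 11, 12, 13, 5, 15, 14] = (5 16 14)(6 7 8)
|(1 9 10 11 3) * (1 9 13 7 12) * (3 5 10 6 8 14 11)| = 8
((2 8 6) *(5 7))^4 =(2 8 6)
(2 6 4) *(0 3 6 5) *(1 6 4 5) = [3, 6, 1, 4, 2, 0, 5] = (0 3 4 2 1 6 5)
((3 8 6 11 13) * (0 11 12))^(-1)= ((0 11 13 3 8 6 12))^(-1)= (0 12 6 8 3 13 11)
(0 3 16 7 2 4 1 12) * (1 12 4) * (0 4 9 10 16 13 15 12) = (0 3 13 15 12 4)(1 9 10 16 7 2) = [3, 9, 1, 13, 0, 5, 6, 2, 8, 10, 16, 11, 4, 15, 14, 12, 7]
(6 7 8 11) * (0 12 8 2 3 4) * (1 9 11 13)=(0 12 8 13 1 9 11 6 7 2 3 4)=[12, 9, 3, 4, 0, 5, 7, 2, 13, 11, 10, 6, 8, 1]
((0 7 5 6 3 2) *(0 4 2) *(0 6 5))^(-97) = ((0 7)(2 4)(3 6))^(-97) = (0 7)(2 4)(3 6)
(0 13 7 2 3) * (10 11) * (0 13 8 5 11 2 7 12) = (0 8 5 11 10 2 3 13 12) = [8, 1, 3, 13, 4, 11, 6, 7, 5, 9, 2, 10, 0, 12]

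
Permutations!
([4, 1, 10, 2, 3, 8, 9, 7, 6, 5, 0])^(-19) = (0 4 3 2 10)(5 8 6 9)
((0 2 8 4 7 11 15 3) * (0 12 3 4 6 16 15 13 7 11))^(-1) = (0 7 13 11 4 15 16 6 8 2)(3 12)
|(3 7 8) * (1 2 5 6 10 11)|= 6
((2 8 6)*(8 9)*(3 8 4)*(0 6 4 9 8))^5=(9)(0 3 4 8 2 6)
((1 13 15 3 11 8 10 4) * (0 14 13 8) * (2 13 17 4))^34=(0 3 13 10 1 17)(2 8 4 14 11 15)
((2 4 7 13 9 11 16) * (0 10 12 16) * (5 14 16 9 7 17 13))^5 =((0 10 12 9 11)(2 4 17 13 7 5 14 16))^5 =(2 5 17 16 7 4 14 13)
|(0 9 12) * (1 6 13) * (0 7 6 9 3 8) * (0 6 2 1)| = 5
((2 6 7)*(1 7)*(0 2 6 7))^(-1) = ((0 2 7 6 1))^(-1) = (0 1 6 7 2)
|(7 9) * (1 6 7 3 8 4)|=7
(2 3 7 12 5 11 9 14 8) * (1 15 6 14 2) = [0, 15, 3, 7, 4, 11, 14, 12, 1, 2, 10, 9, 5, 13, 8, 6] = (1 15 6 14 8)(2 3 7 12 5 11 9)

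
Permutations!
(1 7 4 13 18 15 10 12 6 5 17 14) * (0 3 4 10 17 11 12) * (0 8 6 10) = (0 3 4 13 18 15 17 14 1 7)(5 11 12 10 8 6) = [3, 7, 2, 4, 13, 11, 5, 0, 6, 9, 8, 12, 10, 18, 1, 17, 16, 14, 15]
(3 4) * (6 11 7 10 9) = (3 4)(6 11 7 10 9) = [0, 1, 2, 4, 3, 5, 11, 10, 8, 6, 9, 7]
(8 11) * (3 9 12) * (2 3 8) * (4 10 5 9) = [0, 1, 3, 4, 10, 9, 6, 7, 11, 12, 5, 2, 8] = (2 3 4 10 5 9 12 8 11)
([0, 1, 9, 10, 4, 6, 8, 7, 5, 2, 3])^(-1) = [0, 1, 9, 10, 4, 8, 5, 7, 6, 2, 3]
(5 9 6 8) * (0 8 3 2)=(0 8 5 9 6 3 2)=[8, 1, 0, 2, 4, 9, 3, 7, 5, 6]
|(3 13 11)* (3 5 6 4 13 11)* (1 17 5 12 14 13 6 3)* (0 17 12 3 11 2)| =12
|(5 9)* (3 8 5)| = |(3 8 5 9)| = 4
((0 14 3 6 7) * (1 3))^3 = (0 3)(1 7)(6 14)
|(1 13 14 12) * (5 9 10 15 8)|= 20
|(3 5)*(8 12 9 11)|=|(3 5)(8 12 9 11)|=4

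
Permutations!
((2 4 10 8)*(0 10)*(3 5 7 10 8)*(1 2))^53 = ((0 8 1 2 4)(3 5 7 10))^53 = (0 2 8 4 1)(3 5 7 10)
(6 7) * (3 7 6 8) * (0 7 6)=(0 7 8 3 6)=[7, 1, 2, 6, 4, 5, 0, 8, 3]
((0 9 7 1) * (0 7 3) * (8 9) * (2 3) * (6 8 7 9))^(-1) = (0 3 2 9 1 7)(6 8)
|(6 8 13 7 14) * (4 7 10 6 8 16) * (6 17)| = 9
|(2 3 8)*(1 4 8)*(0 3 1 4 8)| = |(0 3 4)(1 8 2)| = 3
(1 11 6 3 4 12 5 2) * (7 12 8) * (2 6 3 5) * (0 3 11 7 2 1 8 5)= (0 3 4 5 6)(1 7 12)(2 8)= [3, 7, 8, 4, 5, 6, 0, 12, 2, 9, 10, 11, 1]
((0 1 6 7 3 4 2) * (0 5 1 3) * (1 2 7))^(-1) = (0 7 4 3)(1 6)(2 5)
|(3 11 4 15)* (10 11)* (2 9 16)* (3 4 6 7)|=|(2 9 16)(3 10 11 6 7)(4 15)|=30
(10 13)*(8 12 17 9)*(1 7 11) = (1 7 11)(8 12 17 9)(10 13) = [0, 7, 2, 3, 4, 5, 6, 11, 12, 8, 13, 1, 17, 10, 14, 15, 16, 9]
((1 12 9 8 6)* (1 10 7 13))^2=(1 9 6 7)(8 10 13 12)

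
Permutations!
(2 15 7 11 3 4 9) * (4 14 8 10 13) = (2 15 7 11 3 14 8 10 13 4 9) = [0, 1, 15, 14, 9, 5, 6, 11, 10, 2, 13, 3, 12, 4, 8, 7]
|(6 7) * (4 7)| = 3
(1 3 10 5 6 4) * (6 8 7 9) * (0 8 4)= (0 8 7 9 6)(1 3 10 5 4)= [8, 3, 2, 10, 1, 4, 0, 9, 7, 6, 5]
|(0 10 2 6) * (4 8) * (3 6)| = |(0 10 2 3 6)(4 8)| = 10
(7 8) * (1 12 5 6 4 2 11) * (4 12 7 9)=(1 7 8 9 4 2 11)(5 6 12)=[0, 7, 11, 3, 2, 6, 12, 8, 9, 4, 10, 1, 5]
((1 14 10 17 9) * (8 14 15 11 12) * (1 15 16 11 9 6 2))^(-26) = (1 8 6 11 10)(2 12 17 16 14)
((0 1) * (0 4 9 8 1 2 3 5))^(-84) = (9)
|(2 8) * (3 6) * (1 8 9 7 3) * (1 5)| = 8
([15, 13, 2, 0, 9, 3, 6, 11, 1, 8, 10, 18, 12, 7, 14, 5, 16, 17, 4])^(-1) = (0 3 5 15)(1 8 9 4 18 11 7 13)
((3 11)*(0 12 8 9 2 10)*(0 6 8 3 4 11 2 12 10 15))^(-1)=((0 10 6 8 9 12 3 2 15)(4 11))^(-1)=(0 15 2 3 12 9 8 6 10)(4 11)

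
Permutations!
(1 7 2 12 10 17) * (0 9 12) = (0 9 12 10 17 1 7 2) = [9, 7, 0, 3, 4, 5, 6, 2, 8, 12, 17, 11, 10, 13, 14, 15, 16, 1]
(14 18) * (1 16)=(1 16)(14 18)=[0, 16, 2, 3, 4, 5, 6, 7, 8, 9, 10, 11, 12, 13, 18, 15, 1, 17, 14]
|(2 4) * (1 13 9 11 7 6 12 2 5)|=10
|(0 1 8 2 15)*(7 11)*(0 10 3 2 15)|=14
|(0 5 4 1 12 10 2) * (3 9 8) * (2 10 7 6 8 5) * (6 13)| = |(0 2)(1 12 7 13 6 8 3 9 5 4)| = 10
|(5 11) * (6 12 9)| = |(5 11)(6 12 9)| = 6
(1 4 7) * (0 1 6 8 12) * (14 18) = [1, 4, 2, 3, 7, 5, 8, 6, 12, 9, 10, 11, 0, 13, 18, 15, 16, 17, 14] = (0 1 4 7 6 8 12)(14 18)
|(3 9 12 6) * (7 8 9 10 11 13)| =|(3 10 11 13 7 8 9 12 6)| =9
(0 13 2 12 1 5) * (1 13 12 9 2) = (0 12 13 1 5)(2 9) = [12, 5, 9, 3, 4, 0, 6, 7, 8, 2, 10, 11, 13, 1]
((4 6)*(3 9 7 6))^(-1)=(3 4 6 7 9)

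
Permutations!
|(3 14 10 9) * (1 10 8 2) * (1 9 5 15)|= 20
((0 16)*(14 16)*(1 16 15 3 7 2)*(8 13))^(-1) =((0 14 15 3 7 2 1 16)(8 13))^(-1) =(0 16 1 2 7 3 15 14)(8 13)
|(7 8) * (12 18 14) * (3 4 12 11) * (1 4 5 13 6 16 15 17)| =26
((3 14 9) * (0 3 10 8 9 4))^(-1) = (0 4 14 3)(8 10 9)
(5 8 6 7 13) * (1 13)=[0, 13, 2, 3, 4, 8, 7, 1, 6, 9, 10, 11, 12, 5]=(1 13 5 8 6 7)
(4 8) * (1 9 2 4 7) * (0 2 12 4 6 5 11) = [2, 9, 6, 3, 8, 11, 5, 1, 7, 12, 10, 0, 4] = (0 2 6 5 11)(1 9 12 4 8 7)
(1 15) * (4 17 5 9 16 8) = (1 15)(4 17 5 9 16 8) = [0, 15, 2, 3, 17, 9, 6, 7, 4, 16, 10, 11, 12, 13, 14, 1, 8, 5]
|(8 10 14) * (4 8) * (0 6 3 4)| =|(0 6 3 4 8 10 14)| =7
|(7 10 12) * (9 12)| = |(7 10 9 12)| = 4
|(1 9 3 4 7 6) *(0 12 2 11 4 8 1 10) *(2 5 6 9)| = 40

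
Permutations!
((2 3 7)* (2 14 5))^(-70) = (14)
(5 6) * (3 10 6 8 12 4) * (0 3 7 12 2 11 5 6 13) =(0 3 10 13)(2 11 5 8)(4 7 12) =[3, 1, 11, 10, 7, 8, 6, 12, 2, 9, 13, 5, 4, 0]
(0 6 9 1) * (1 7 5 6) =(0 1)(5 6 9 7) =[1, 0, 2, 3, 4, 6, 9, 5, 8, 7]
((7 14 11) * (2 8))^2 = (7 11 14)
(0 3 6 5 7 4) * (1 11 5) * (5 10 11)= (0 3 6 1 5 7 4)(10 11)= [3, 5, 2, 6, 0, 7, 1, 4, 8, 9, 11, 10]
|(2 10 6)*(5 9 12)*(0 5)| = |(0 5 9 12)(2 10 6)| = 12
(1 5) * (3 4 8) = (1 5)(3 4 8) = [0, 5, 2, 4, 8, 1, 6, 7, 3]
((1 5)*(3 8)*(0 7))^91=((0 7)(1 5)(3 8))^91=(0 7)(1 5)(3 8)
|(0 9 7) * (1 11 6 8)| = 12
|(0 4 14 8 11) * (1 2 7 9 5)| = |(0 4 14 8 11)(1 2 7 9 5)| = 5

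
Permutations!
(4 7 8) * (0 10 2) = (0 10 2)(4 7 8) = [10, 1, 0, 3, 7, 5, 6, 8, 4, 9, 2]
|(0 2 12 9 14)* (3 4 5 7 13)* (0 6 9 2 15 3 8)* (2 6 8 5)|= |(0 15 3 4 2 12 6 9 14 8)(5 7 13)|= 30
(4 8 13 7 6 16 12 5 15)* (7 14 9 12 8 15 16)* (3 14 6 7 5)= (3 14 9 12)(4 15)(5 16 8 13 6)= [0, 1, 2, 14, 15, 16, 5, 7, 13, 12, 10, 11, 3, 6, 9, 4, 8]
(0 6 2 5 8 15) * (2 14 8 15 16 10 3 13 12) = (0 6 14 8 16 10 3 13 12 2 5 15) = [6, 1, 5, 13, 4, 15, 14, 7, 16, 9, 3, 11, 2, 12, 8, 0, 10]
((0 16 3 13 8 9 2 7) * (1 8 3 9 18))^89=((0 16 9 2 7)(1 8 18)(3 13))^89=(0 7 2 9 16)(1 18 8)(3 13)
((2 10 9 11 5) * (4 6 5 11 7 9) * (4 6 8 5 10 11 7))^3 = ((2 11 7 9 4 8 5)(6 10))^3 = (2 9 5 7 8 11 4)(6 10)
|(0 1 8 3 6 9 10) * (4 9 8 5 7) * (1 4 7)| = 12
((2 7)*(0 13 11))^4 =(0 13 11)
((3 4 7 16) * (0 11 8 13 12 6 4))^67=((0 11 8 13 12 6 4 7 16 3))^67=(0 7 12 11 16 6 8 3 4 13)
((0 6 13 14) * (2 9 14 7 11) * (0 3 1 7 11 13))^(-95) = ((0 6)(1 7 13 11 2 9 14 3))^(-95) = (0 6)(1 7 13 11 2 9 14 3)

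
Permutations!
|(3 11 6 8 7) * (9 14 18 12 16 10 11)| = 11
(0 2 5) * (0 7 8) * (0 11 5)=(0 2)(5 7 8 11)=[2, 1, 0, 3, 4, 7, 6, 8, 11, 9, 10, 5]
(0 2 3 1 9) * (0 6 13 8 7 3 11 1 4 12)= (0 2 11 1 9 6 13 8 7 3 4 12)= [2, 9, 11, 4, 12, 5, 13, 3, 7, 6, 10, 1, 0, 8]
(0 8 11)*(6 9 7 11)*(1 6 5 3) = (0 8 5 3 1 6 9 7 11) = [8, 6, 2, 1, 4, 3, 9, 11, 5, 7, 10, 0]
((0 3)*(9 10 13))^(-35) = (0 3)(9 10 13)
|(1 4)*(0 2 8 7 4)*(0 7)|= 3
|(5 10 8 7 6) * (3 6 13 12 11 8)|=20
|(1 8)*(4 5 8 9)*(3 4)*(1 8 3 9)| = |(9)(3 4 5)| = 3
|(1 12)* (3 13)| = |(1 12)(3 13)| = 2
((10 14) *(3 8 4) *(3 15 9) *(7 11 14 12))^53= ((3 8 4 15 9)(7 11 14 10 12))^53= (3 15 8 9 4)(7 10 11 12 14)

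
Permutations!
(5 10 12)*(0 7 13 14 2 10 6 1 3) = (0 7 13 14 2 10 12 5 6 1 3) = [7, 3, 10, 0, 4, 6, 1, 13, 8, 9, 12, 11, 5, 14, 2]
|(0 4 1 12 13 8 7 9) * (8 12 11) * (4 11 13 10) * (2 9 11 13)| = 24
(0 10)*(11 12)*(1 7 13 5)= (0 10)(1 7 13 5)(11 12)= [10, 7, 2, 3, 4, 1, 6, 13, 8, 9, 0, 12, 11, 5]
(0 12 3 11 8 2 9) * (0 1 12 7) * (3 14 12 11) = (0 7)(1 11 8 2 9)(12 14) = [7, 11, 9, 3, 4, 5, 6, 0, 2, 1, 10, 8, 14, 13, 12]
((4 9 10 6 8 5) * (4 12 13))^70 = (4 12 8 10)(5 6 9 13)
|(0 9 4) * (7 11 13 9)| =|(0 7 11 13 9 4)| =6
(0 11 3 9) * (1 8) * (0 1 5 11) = [0, 8, 2, 9, 4, 11, 6, 7, 5, 1, 10, 3] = (1 8 5 11 3 9)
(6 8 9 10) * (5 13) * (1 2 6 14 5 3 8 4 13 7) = [0, 2, 6, 8, 13, 7, 4, 1, 9, 10, 14, 11, 12, 3, 5] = (1 2 6 4 13 3 8 9 10 14 5 7)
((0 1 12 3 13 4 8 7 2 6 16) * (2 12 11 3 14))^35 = (0 14 4 1 2 8 11 6 7 3 16 12 13)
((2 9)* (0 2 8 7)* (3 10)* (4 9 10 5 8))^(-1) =((0 2 10 3 5 8 7)(4 9))^(-1) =(0 7 8 5 3 10 2)(4 9)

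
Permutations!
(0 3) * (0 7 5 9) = (0 3 7 5 9) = [3, 1, 2, 7, 4, 9, 6, 5, 8, 0]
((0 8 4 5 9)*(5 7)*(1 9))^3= (0 7 9 4 1 8 5)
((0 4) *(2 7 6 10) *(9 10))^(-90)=((0 4)(2 7 6 9 10))^(-90)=(10)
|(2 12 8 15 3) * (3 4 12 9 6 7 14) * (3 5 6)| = 12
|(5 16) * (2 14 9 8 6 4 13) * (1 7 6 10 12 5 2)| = |(1 7 6 4 13)(2 14 9 8 10 12 5 16)| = 40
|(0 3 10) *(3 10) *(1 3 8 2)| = 4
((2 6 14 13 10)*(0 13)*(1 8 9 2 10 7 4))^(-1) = ((0 13 7 4 1 8 9 2 6 14))^(-1) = (0 14 6 2 9 8 1 4 7 13)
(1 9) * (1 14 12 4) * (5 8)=(1 9 14 12 4)(5 8)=[0, 9, 2, 3, 1, 8, 6, 7, 5, 14, 10, 11, 4, 13, 12]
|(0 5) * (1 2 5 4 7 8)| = 7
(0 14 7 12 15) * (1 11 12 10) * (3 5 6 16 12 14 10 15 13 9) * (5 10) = (0 5 6 16 12 13 9 3 10 1 11 14 7 15) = [5, 11, 2, 10, 4, 6, 16, 15, 8, 3, 1, 14, 13, 9, 7, 0, 12]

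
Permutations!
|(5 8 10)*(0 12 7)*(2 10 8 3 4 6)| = |(0 12 7)(2 10 5 3 4 6)| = 6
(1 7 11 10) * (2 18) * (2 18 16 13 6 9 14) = (18)(1 7 11 10)(2 16 13 6 9 14) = [0, 7, 16, 3, 4, 5, 9, 11, 8, 14, 1, 10, 12, 6, 2, 15, 13, 17, 18]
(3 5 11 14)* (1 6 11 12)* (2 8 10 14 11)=(1 6 2 8 10 14 3 5 12)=[0, 6, 8, 5, 4, 12, 2, 7, 10, 9, 14, 11, 1, 13, 3]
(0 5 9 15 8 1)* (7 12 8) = (0 5 9 15 7 12 8 1) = [5, 0, 2, 3, 4, 9, 6, 12, 1, 15, 10, 11, 8, 13, 14, 7]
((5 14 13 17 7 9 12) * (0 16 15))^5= (0 15 16)(5 9 17 14 12 7 13)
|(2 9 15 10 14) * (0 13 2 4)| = 8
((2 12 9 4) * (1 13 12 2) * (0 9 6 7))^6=((0 9 4 1 13 12 6 7))^6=(0 6 13 4)(1 9 7 12)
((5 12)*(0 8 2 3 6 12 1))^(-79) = ((0 8 2 3 6 12 5 1))^(-79) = (0 8 2 3 6 12 5 1)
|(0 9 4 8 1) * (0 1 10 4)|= 6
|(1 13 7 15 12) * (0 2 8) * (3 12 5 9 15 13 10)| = 12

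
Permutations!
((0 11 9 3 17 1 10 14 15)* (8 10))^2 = ((0 11 9 3 17 1 8 10 14 15))^2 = (0 9 17 8 14)(1 10 15 11 3)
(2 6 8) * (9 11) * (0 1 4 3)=(0 1 4 3)(2 6 8)(9 11)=[1, 4, 6, 0, 3, 5, 8, 7, 2, 11, 10, 9]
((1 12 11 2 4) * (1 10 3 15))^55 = (1 15 3 10 4 2 11 12)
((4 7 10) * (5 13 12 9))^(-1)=(4 10 7)(5 9 12 13)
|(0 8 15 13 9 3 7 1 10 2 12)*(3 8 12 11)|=12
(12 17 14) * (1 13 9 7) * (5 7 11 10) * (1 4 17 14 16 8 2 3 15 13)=(2 3 15 13 9 11 10 5 7 4 17 16 8)(12 14)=[0, 1, 3, 15, 17, 7, 6, 4, 2, 11, 5, 10, 14, 9, 12, 13, 8, 16]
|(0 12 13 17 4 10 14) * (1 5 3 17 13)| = 9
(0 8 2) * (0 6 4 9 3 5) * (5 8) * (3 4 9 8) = (0 5)(2 6 9 4 8) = [5, 1, 6, 3, 8, 0, 9, 7, 2, 4]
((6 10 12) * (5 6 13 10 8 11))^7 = ((5 6 8 11)(10 12 13))^7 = (5 11 8 6)(10 12 13)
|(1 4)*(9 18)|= |(1 4)(9 18)|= 2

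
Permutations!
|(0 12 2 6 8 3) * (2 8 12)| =6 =|(0 2 6 12 8 3)|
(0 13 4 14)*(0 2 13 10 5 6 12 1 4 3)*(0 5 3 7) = [10, 4, 13, 5, 14, 6, 12, 0, 8, 9, 3, 11, 1, 7, 2] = (0 10 3 5 6 12 1 4 14 2 13 7)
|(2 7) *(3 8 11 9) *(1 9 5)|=|(1 9 3 8 11 5)(2 7)|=6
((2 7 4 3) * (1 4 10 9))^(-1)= ((1 4 3 2 7 10 9))^(-1)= (1 9 10 7 2 3 4)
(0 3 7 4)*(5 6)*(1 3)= (0 1 3 7 4)(5 6)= [1, 3, 2, 7, 0, 6, 5, 4]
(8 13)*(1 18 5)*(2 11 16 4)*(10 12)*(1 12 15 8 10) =(1 18 5 12)(2 11 16 4)(8 13 10 15) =[0, 18, 11, 3, 2, 12, 6, 7, 13, 9, 15, 16, 1, 10, 14, 8, 4, 17, 5]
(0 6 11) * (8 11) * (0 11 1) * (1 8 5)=[6, 0, 2, 3, 4, 1, 5, 7, 8, 9, 10, 11]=(11)(0 6 5 1)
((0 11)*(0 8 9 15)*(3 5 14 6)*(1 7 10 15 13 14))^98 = ((0 11 8 9 13 14 6 3 5 1 7 10 15))^98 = (0 3 11 5 8 1 9 7 13 10 14 15 6)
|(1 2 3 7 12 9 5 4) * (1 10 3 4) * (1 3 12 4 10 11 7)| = |(1 2 10 12 9 5 3)(4 11 7)| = 21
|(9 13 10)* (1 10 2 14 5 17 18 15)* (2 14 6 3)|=9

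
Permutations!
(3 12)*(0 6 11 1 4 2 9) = [6, 4, 9, 12, 2, 5, 11, 7, 8, 0, 10, 1, 3] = (0 6 11 1 4 2 9)(3 12)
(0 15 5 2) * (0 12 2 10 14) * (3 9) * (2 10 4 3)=[15, 1, 12, 9, 3, 4, 6, 7, 8, 2, 14, 11, 10, 13, 0, 5]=(0 15 5 4 3 9 2 12 10 14)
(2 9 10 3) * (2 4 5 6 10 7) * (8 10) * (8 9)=(2 8 10 3 4 5 6 9 7)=[0, 1, 8, 4, 5, 6, 9, 2, 10, 7, 3]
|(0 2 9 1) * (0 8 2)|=4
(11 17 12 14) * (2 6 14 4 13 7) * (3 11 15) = [0, 1, 6, 11, 13, 5, 14, 2, 8, 9, 10, 17, 4, 7, 15, 3, 16, 12] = (2 6 14 15 3 11 17 12 4 13 7)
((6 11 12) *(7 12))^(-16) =((6 11 7 12))^(-16) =(12)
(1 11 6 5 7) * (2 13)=(1 11 6 5 7)(2 13)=[0, 11, 13, 3, 4, 7, 5, 1, 8, 9, 10, 6, 12, 2]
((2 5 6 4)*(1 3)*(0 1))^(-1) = ((0 1 3)(2 5 6 4))^(-1) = (0 3 1)(2 4 6 5)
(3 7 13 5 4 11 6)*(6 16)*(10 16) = [0, 1, 2, 7, 11, 4, 3, 13, 8, 9, 16, 10, 12, 5, 14, 15, 6] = (3 7 13 5 4 11 10 16 6)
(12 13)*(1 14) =[0, 14, 2, 3, 4, 5, 6, 7, 8, 9, 10, 11, 13, 12, 1] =(1 14)(12 13)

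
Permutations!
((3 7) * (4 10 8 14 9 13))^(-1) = (3 7)(4 13 9 14 8 10)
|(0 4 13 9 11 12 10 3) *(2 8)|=8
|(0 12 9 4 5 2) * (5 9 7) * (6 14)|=10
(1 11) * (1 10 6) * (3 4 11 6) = (1 6)(3 4 11 10) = [0, 6, 2, 4, 11, 5, 1, 7, 8, 9, 3, 10]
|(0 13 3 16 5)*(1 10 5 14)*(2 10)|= 9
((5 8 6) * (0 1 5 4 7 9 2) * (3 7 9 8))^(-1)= ((0 1 5 3 7 8 6 4 9 2))^(-1)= (0 2 9 4 6 8 7 3 5 1)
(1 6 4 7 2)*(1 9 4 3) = (1 6 3)(2 9 4 7) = [0, 6, 9, 1, 7, 5, 3, 2, 8, 4]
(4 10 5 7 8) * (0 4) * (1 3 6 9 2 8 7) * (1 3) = [4, 1, 8, 6, 10, 3, 9, 7, 0, 2, 5] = (0 4 10 5 3 6 9 2 8)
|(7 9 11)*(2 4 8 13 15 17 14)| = 21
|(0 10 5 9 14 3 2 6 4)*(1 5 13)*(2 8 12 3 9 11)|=|(0 10 13 1 5 11 2 6 4)(3 8 12)(9 14)|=18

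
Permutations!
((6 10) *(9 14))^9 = (6 10)(9 14) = ((6 10)(9 14))^9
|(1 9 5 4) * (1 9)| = 3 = |(4 9 5)|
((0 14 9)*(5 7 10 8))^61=(0 14 9)(5 7 10 8)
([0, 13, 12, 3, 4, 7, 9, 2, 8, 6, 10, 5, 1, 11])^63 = (13)(6 9)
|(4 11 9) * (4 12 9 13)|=|(4 11 13)(9 12)|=6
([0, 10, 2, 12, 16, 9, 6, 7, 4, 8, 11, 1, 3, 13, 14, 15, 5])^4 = (1 10 11)(4 8 9 5 16)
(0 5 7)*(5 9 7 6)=[9, 1, 2, 3, 4, 6, 5, 0, 8, 7]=(0 9 7)(5 6)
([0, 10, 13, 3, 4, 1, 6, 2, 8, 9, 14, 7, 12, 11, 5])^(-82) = (1 14)(2 11)(5 10)(7 13)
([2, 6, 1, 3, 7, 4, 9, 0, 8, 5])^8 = [0, 1, 2, 3, 4, 5, 6, 7, 8, 9]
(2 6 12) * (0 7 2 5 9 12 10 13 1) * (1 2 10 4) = (0 7 10 13 2 6 4 1)(5 9 12) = [7, 0, 6, 3, 1, 9, 4, 10, 8, 12, 13, 11, 5, 2]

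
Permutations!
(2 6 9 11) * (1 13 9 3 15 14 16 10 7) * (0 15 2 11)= (0 15 14 16 10 7 1 13 9)(2 6 3)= [15, 13, 6, 2, 4, 5, 3, 1, 8, 0, 7, 11, 12, 9, 16, 14, 10]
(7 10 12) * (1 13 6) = [0, 13, 2, 3, 4, 5, 1, 10, 8, 9, 12, 11, 7, 6] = (1 13 6)(7 10 12)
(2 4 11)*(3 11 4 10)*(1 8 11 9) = [0, 8, 10, 9, 4, 5, 6, 7, 11, 1, 3, 2] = (1 8 11 2 10 3 9)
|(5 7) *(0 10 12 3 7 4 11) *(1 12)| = 9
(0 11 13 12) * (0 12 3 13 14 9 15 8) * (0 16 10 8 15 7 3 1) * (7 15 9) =(0 11 14 7 3 13 1)(8 16 10)(9 15) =[11, 0, 2, 13, 4, 5, 6, 3, 16, 15, 8, 14, 12, 1, 7, 9, 10]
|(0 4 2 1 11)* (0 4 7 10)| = 12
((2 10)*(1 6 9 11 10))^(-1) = (1 2 10 11 9 6)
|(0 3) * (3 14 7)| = 4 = |(0 14 7 3)|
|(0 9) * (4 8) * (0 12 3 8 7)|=7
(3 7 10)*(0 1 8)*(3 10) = [1, 8, 2, 7, 4, 5, 6, 3, 0, 9, 10] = (10)(0 1 8)(3 7)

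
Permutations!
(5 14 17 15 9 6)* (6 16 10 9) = (5 14 17 15 6)(9 16 10) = [0, 1, 2, 3, 4, 14, 5, 7, 8, 16, 9, 11, 12, 13, 17, 6, 10, 15]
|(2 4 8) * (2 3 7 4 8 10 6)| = |(2 8 3 7 4 10 6)| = 7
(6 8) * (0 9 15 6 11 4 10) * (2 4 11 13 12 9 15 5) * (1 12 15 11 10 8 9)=(0 11 10)(1 12)(2 4 8 13 15 6 9 5)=[11, 12, 4, 3, 8, 2, 9, 7, 13, 5, 0, 10, 1, 15, 14, 6]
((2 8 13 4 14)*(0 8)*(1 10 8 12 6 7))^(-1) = (0 2 14 4 13 8 10 1 7 6 12)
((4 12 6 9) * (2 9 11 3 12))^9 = (3 12 6 11)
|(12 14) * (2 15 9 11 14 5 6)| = |(2 15 9 11 14 12 5 6)| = 8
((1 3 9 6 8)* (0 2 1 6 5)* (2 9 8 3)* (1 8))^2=(0 5 9)(1 8 3 2 6)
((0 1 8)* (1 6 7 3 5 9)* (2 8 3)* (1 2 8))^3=((0 6 7 8)(1 3 5 9 2))^3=(0 8 7 6)(1 9 3 2 5)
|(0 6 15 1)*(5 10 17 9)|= 4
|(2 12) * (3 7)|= |(2 12)(3 7)|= 2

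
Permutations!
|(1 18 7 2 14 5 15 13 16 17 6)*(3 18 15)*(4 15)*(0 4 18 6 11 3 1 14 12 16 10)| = |(0 4 15 13 10)(1 18 7 2 12 16 17 11 3 6 14 5)| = 60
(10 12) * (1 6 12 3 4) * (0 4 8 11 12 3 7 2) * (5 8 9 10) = (0 4 1 6 3 9 10 7 2)(5 8 11 12) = [4, 6, 0, 9, 1, 8, 3, 2, 11, 10, 7, 12, 5]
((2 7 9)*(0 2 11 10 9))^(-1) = (0 7 2)(9 10 11)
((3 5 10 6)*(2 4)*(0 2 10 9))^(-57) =(0 9 5 3 6 10 4 2)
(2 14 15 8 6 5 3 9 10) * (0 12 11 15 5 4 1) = [12, 0, 14, 9, 1, 3, 4, 7, 6, 10, 2, 15, 11, 13, 5, 8] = (0 12 11 15 8 6 4 1)(2 14 5 3 9 10)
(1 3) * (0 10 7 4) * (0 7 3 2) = (0 10 3 1 2)(4 7) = [10, 2, 0, 1, 7, 5, 6, 4, 8, 9, 3]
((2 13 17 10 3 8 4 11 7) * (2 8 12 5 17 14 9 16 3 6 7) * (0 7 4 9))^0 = (17)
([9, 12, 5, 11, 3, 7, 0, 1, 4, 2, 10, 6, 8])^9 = [3, 2, 6, 12, 1, 0, 4, 9, 7, 11, 10, 8, 5]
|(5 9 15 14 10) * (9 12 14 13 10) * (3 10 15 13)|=8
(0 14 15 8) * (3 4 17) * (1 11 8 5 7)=(0 14 15 5 7 1 11 8)(3 4 17)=[14, 11, 2, 4, 17, 7, 6, 1, 0, 9, 10, 8, 12, 13, 15, 5, 16, 3]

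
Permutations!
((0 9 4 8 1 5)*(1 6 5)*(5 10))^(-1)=((0 9 4 8 6 10 5))^(-1)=(0 5 10 6 8 4 9)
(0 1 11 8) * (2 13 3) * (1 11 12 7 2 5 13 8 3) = (0 11 3 5 13 1 12 7 2 8) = [11, 12, 8, 5, 4, 13, 6, 2, 0, 9, 10, 3, 7, 1]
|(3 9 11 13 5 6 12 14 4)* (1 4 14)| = |(14)(1 4 3 9 11 13 5 6 12)| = 9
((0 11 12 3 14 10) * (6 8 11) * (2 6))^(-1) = ((0 2 6 8 11 12 3 14 10))^(-1) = (0 10 14 3 12 11 8 6 2)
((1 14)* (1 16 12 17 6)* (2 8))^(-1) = ((1 14 16 12 17 6)(2 8))^(-1) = (1 6 17 12 16 14)(2 8)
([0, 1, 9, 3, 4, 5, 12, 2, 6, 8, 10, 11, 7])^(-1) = (2 7 12 6 8 9)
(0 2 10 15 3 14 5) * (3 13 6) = [2, 1, 10, 14, 4, 0, 3, 7, 8, 9, 15, 11, 12, 6, 5, 13] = (0 2 10 15 13 6 3 14 5)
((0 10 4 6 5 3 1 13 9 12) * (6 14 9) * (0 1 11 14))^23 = (0 4 10)(1 11 13 14 6 9 5 12 3)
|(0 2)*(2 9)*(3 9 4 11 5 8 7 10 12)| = |(0 4 11 5 8 7 10 12 3 9 2)| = 11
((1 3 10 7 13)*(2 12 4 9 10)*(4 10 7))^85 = (1 10 13 12 7 2 9 3 4)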